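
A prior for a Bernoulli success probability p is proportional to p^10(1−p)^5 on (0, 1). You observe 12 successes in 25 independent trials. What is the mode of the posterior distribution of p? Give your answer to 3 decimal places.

The prior density ∝ p^10(1−p)^5 is the kernel of Beta(11, 6).
Data: 12 successes in 25 trials. The binomial likelihood contributes p^12(1−p)^13, so the posterior is Beta(11+12, 6+13) = Beta(23, 19).
For Beta(a, b) with a, b > 1 the mode is (a−1)/(a+b−2) = 22/40 ≈ 0.550.

p̂_MAP = 0.550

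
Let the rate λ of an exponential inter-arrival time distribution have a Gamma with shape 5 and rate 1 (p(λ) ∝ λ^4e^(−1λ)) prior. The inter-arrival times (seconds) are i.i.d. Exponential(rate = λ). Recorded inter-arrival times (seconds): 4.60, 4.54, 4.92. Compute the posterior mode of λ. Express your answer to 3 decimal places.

The Exponential(rate=λ) likelihood is ∝ λ^n e^(−λΣtᵢ). Here n = 3 and Σtᵢ = 4.60 + 4.54 + 4.92 = 14.06.
Posterior ∝ λ^4e^(−1λ) · λ^3e^(−14.06λ) = λ^7e^(−15.06λ), i.e. Gamma(8, 15.06).
Mode = (a−1)/b = 7/15.06 ≈ 0.465.

λ̂_MAP = 0.465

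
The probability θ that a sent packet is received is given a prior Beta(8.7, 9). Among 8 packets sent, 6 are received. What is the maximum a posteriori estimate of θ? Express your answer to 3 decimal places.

θ̂_MAP = 0.578

Prior: Beta(8.7, 9).
Data: 6 successes in 8 trials. The binomial likelihood contributes θ^6(1−θ)^2, so the posterior is Beta(8.7+6, 9+2) = Beta(14.7, 11).
For Beta(a, b) with a, b > 1 the mode is (a−1)/(a+b−2) = 13.7/23.7 ≈ 0.578.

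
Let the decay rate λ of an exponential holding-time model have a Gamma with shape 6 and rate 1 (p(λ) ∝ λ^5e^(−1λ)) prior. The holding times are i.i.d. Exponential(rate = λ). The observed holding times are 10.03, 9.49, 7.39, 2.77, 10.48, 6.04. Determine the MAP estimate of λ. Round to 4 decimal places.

The Exponential(rate=λ) likelihood is ∝ λ^n e^(−λΣtᵢ). Here n = 6 and Σtᵢ = 10.03 + 9.49 + 7.39 + 2.77 + 10.48 + 6.04 = 46.20.
Posterior ∝ λ^5e^(−1λ) · λ^6e^(−46.20λ) = λ^11e^(−47.20λ), i.e. Gamma(12, 47.20).
Mode = (a−1)/b = 11/47.20 ≈ 0.2331.

λ̂_MAP = 0.2331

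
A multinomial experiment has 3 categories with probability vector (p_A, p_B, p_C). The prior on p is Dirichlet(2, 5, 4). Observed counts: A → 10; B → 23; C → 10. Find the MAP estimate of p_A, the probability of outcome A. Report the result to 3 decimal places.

MAP estimate of p_A = 0.216

The posterior is Dirichlet(αᵢ + nᵢ) = Dirichlet(12, 28, 14).
For a Dirichlet(a₁,…,a_K) with all aᵢ > 1, the mode has j-th component (aⱼ − 1)/(Σaᵢ − K).
Here Σaᵢ = 54 and K = 3, so p_A = (12 − 1)/(54 − 3) = 11/51 ≈ 0.216.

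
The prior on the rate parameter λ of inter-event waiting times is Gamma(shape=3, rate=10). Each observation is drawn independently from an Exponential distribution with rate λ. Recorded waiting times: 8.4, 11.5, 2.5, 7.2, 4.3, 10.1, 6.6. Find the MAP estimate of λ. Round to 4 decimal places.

λ̂_MAP = 0.1485

The Exponential(rate=λ) likelihood is ∝ λ^n e^(−λΣtᵢ). Here n = 7 and Σtᵢ = 8.4 + 11.5 + 2.5 + 7.2 + 4.3 + 10.1 + 6.6 = 50.6.
Posterior ∝ λ^2e^(−10λ) · λ^7e^(−50.6λ) = λ^9e^(−60.6λ), i.e. Gamma(10, 60.6).
Mode = (a−1)/b = 9/60.6 ≈ 0.1485.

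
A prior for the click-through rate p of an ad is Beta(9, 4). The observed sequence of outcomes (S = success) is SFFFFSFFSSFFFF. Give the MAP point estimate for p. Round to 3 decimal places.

Prior: Beta(9, 4).
Data: 4 successes in 14 trials (from the sequence). The binomial likelihood contributes p^4(1−p)^10, so the posterior is Beta(9+4, 4+10) = Beta(13, 14).
For Beta(a, b) with a, b > 1 the mode is (a−1)/(a+b−2) = 12/25 ≈ 0.480.

p̂_MAP = 0.480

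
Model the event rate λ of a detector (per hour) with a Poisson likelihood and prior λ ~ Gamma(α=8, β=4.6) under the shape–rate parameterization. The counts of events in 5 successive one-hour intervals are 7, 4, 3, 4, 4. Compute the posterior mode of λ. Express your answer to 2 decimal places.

Σxᵢ = 7+4+3+4+4 = 22, with n = 5.
Posterior ∝ λ^7e^(−4.6λ) · λ^22e^(−5λ) = λ^29e^(−9.6λ), i.e. Gamma(shape=30, rate=9.6).
The mode of a Gamma(a, b) with a ≥ 1 (shape–rate) is (a−1)/b = 29/9.6 ≈ 3.02.

λ̂_MAP = 3.02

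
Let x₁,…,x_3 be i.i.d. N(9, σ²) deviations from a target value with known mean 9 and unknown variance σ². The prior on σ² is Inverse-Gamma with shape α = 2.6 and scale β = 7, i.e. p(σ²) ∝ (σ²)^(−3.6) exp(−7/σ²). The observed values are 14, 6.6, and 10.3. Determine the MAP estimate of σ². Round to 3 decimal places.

Sum of squared deviations about the known mean: SS = (14−9)² + (6.6−9)² + (10.3−9)² = 32.45.
The Normal likelihood contributes (σ²)^(−n/2) exp(−SS/(2σ²)), so the posterior is Inverse-Gamma(α + n/2, β + SS/2) = Inverse-Gamma(4.1, 23.225).
The mode of Inverse-Gamma(a, b) is b/(a+1) = 23.225/5.1 ≈ 4.554.

σ̂²_MAP = 4.554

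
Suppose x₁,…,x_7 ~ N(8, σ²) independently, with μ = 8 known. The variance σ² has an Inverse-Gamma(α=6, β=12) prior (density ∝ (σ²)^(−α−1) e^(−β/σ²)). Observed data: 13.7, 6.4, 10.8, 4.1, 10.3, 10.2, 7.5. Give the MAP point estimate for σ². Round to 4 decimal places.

σ̂²_MAP = 4.4038

Sum of squared deviations about the known mean: SS = (13.7−8)² + (6.4−8)² + (10.8−8)² + (4.1−8)² + (10.3−8)² + (10.2−8)² + (7.5−8)² = 68.48.
The Normal likelihood contributes (σ²)^(−n/2) exp(−SS/(2σ²)), so the posterior is Inverse-Gamma(α + n/2, β + SS/2) = Inverse-Gamma(9.5, 46.24).
The mode of Inverse-Gamma(a, b) is b/(a+1) = 46.24/10.5 ≈ 4.4038.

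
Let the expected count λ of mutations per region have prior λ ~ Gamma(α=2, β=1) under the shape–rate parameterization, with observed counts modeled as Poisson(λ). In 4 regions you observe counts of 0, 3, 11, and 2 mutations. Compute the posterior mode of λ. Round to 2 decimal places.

λ̂_MAP = 3.40

Σxᵢ = 0+3+11+2 = 16, with n = 4.
Posterior ∝ λe^(−1λ) · λ^16e^(−4λ) = λ^17e^(−5λ), i.e. Gamma(shape=18, rate=5).
The mode of a Gamma(a, b) with a ≥ 1 (shape–rate) is (a−1)/b = 17/5 ≈ 3.40.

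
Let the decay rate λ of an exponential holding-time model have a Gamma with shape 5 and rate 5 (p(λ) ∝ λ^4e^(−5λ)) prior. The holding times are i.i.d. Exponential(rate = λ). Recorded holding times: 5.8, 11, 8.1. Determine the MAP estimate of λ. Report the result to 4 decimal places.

λ̂_MAP = 0.2341

The Exponential(rate=λ) likelihood is ∝ λ^n e^(−λΣtᵢ). Here n = 3 and Σtᵢ = 5.8 + 11 + 8.1 = 24.9.
Posterior ∝ λ^4e^(−5λ) · λ^3e^(−24.9λ) = λ^7e^(−29.9λ), i.e. Gamma(8, 29.9).
Mode = (a−1)/b = 7/29.9 ≈ 0.2341.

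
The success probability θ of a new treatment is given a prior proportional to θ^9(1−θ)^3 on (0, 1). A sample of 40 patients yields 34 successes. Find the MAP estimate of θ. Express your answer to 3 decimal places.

θ̂_MAP = 0.827

The prior density ∝ θ^9(1−θ)^3 is the kernel of Beta(10, 4).
Data: 34 successes in 40 trials. The binomial likelihood contributes θ^34(1−θ)^6, so the posterior is Beta(10+34, 4+6) = Beta(44, 10).
For Beta(a, b) with a, b > 1 the mode is (a−1)/(a+b−2) = 43/52 ≈ 0.827.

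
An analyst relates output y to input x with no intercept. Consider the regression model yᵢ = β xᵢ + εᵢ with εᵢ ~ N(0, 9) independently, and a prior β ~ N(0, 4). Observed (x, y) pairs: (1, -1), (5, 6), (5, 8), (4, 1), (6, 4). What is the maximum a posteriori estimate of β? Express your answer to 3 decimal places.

log p(β | y) = −Σ(yᵢ − βxᵢ)²/(2·9) − β²/(2·4) + const.
Setting the derivative to zero: Σxᵢ(yᵢ − βxᵢ)/9 − β/4 = 0, so β = Σxᵢyᵢ / (Σxᵢ² + σ²/τ²).
Σxᵢyᵢ = 1·(-1) + 5·6 + 5·8 + 4·1 + 6·4 = 97; Σxᵢ² = 103; σ²/τ² = 2.25.
β̂_MAP = 97 / (103 + 2.25) = 97/105.25 ≈ 0.922.

β̂_MAP = 0.922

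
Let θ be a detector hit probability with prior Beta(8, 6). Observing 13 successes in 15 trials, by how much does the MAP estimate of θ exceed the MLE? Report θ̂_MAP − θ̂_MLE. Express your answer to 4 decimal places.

Posterior is Beta(21, 8); MAP = (21−1)/(29−2) = 20/27 ≈ 0.74074.
MLE ignores the prior: θ̂_MLE = k/n = 13/15 ≈ 0.86667.
Difference = 20/27 − 13/15 = -17/135 ≈ -0.1259.

MAP − MLE = -0.1259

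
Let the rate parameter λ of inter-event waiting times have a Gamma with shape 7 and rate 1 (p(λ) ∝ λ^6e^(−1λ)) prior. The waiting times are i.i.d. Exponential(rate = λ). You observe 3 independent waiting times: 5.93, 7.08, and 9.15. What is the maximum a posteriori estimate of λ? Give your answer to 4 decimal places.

The Exponential(rate=λ) likelihood is ∝ λ^n e^(−λΣtᵢ). Here n = 3 and Σtᵢ = 5.93 + 7.08 + 9.15 = 22.16.
Posterior ∝ λ^6e^(−1λ) · λ^3e^(−22.16λ) = λ^9e^(−23.16λ), i.e. Gamma(10, 23.16).
Mode = (a−1)/b = 9/23.16 ≈ 0.3886.

λ̂_MAP = 0.3886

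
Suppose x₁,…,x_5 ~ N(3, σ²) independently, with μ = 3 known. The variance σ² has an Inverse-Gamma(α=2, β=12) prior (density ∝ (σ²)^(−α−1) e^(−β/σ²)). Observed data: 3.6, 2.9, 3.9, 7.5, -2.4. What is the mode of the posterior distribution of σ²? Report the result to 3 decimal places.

Sum of squared deviations about the known mean: SS = (3.6−3)² + (2.9−3)² + (3.9−3)² + (7.5−3)² + (-2.4−3)² = 50.59.
The Normal likelihood contributes (σ²)^(−n/2) exp(−SS/(2σ²)), so the posterior is Inverse-Gamma(α + n/2, β + SS/2) = Inverse-Gamma(4.5, 37.295).
The mode of Inverse-Gamma(a, b) is b/(a+1) = 37.295/5.5 ≈ 6.781.

σ̂²_MAP = 6.781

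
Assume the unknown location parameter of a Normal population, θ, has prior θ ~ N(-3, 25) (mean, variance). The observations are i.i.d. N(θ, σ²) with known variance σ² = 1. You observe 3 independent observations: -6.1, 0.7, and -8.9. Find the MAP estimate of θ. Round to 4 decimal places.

n = 3; x̄ = ((-6.1) + 0.7 + (-8.9))/3 = -14.3/3 = -143/30 ≈ -4.7667.
For a Normal prior and Normal likelihood with known variance, the posterior is Normal; its mode equals its mean, the precision-weighted average.
Prior precision 1/σ₀² = 1/25 = 0.04; data precision n/σ² = 3/1 = 3.
θ̂ = (0.04·(-3) + 3·(-143/30)) / (0.04 + 3) = (-14.42)/3.04 = -721/152 ≈ -4.7434.

θ̂_MAP = -4.7434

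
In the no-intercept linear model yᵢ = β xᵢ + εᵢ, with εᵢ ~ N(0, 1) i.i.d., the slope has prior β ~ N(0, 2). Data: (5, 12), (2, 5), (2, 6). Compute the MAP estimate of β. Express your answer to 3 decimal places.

log p(β | y) = −Σ(yᵢ − βxᵢ)²/(2·1) − β²/(2·2) + const.
Setting the derivative to zero: Σxᵢ(yᵢ − βxᵢ)/1 − β/2 = 0, so β = Σxᵢyᵢ / (Σxᵢ² + σ²/τ²).
Σxᵢyᵢ = 5·12 + 2·5 + 2·6 = 82; Σxᵢ² = 33; σ²/τ² = 0.5.
β̂_MAP = 82 / (33 + 0.5) = 82/33.5 ≈ 2.448.

β̂_MAP = 2.448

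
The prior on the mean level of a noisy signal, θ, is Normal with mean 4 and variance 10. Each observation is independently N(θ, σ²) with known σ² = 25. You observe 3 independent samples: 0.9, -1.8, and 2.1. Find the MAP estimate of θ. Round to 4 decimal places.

n = 3; x̄ = (0.9 + (-1.8) + 2.1)/3 = 1.2/3 = 0.4.
For a Normal prior and Normal likelihood with known variance, the posterior is Normal; its mode equals its mean, the precision-weighted average.
Prior precision 1/σ₀² = 1/10 = 0.1; data precision n/σ² = 3/25 = 0.12.
θ̂ = (0.1·4 + 0.12·0.4) / (0.1 + 0.12) = 0.448/0.22 = 112/55 ≈ 2.0364.

θ̂_MAP = 2.0364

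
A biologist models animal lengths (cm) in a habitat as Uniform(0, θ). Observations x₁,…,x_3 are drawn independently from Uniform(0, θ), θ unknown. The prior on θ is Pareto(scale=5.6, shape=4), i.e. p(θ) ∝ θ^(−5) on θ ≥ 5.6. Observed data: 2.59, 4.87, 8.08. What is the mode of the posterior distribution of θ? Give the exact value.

The Uniform(0, θ) likelihood is θ^(−n) for θ ≥ max(xᵢ), zero otherwise. Here max(xᵢ) = 8.08.
Posterior ∝ θ^(−5) · θ^(−3) = θ^(−8) on θ ≥ max(5.6, 8.08) = 8.08.
This density is strictly decreasing in θ, so the posterior mode lies at the lower boundary of the support.

θ̂_MAP = 8.08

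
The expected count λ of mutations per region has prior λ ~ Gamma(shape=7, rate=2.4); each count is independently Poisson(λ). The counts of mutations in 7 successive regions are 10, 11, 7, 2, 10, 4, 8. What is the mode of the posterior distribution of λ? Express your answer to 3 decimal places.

Σxᵢ = 10+11+7+2+10+4+8 = 52, with n = 7.
Posterior ∝ λ^6e^(−2.4λ) · λ^52e^(−7λ) = λ^58e^(−9.4λ), i.e. Gamma(shape=59, rate=9.4).
The mode of a Gamma(a, b) with a ≥ 1 (shape–rate) is (a−1)/b = 58/9.4 ≈ 6.170.

λ̂_MAP = 6.170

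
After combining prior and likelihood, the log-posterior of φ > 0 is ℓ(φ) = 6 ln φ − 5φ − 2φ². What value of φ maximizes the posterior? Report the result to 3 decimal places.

ℓ'(φ) = 6/φ − 5 − 4φ. Setting this to zero and multiplying by φ: 4φ² + 5φ − 6 = 0.
φ = (−5 + √(5² + 4·4·6)) / (2·4) = (−5 + √121) / 8 = (−5 + 11)/8 = 3/4.
ℓ''(φ) = −6/φ² − 4 < 0, confirming a maximum.

φ̂_MAP = 0.750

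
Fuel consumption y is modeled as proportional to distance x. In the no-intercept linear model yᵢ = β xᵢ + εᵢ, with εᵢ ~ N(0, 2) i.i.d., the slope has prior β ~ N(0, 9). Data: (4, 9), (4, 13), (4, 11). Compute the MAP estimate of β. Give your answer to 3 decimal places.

β̂_MAP = 2.737

log p(β | y) = −Σ(yᵢ − βxᵢ)²/(2·2) − β²/(2·9) + const.
Setting the derivative to zero: Σxᵢ(yᵢ − βxᵢ)/2 − β/9 = 0, so β = Σxᵢyᵢ / (Σxᵢ² + σ²/τ²).
Σxᵢyᵢ = 4·9 + 4·13 + 4·11 = 132; Σxᵢ² = 48; σ²/τ² = 2/9.
β̂_MAP = 132 / (48 + 2/9) = 132/(434/9) = 594/217 ≈ 2.737.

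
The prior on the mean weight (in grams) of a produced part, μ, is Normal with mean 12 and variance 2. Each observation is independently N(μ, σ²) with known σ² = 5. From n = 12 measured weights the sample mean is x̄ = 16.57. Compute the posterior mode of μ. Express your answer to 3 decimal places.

n = 12, x̄ = 16.57.
For a Normal prior and Normal likelihood with known variance, the posterior is Normal; its mode equals its mean, the precision-weighted average.
Prior precision 1/σ₀² = 1/2 = 0.5; data precision n/σ² = 12/5 = 2.4.
μ̂ = (0.5·12 + 2.4·16.57) / (0.5 + 2.4) = 45.768/2.9 = 11442/725 ≈ 15.782.

μ̂_MAP = 15.782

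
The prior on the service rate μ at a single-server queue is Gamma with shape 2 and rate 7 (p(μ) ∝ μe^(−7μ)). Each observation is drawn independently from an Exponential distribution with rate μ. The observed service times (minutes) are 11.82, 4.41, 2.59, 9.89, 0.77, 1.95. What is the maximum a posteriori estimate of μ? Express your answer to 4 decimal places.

μ̂_MAP = 0.1821

The Exponential(rate=μ) likelihood is ∝ μ^n e^(−μΣtᵢ). Here n = 6 and Σtᵢ = 11.82 + 4.41 + 2.59 + 9.89 + 0.77 + 1.95 = 31.43.
Posterior ∝ μe^(−7μ) · μ^6e^(−31.43μ) = μ^7e^(−38.43μ), i.e. Gamma(8, 38.43).
Mode = (a−1)/b = 7/38.43 ≈ 0.1821.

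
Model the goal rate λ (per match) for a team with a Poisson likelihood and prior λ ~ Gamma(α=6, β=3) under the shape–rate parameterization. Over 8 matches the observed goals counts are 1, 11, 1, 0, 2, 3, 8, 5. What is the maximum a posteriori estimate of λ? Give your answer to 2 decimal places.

Σxᵢ = 1+11+1+0+2+3+8+5 = 31, with n = 8.
Posterior ∝ λ^5e^(−3λ) · λ^31e^(−8λ) = λ^36e^(−11λ), i.e. Gamma(shape=37, rate=11).
The mode of a Gamma(a, b) with a ≥ 1 (shape–rate) is (a−1)/b = 36/11 ≈ 3.27.

λ̂_MAP = 3.27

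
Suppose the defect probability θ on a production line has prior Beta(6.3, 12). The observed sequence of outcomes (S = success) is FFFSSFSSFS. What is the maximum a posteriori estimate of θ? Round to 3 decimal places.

θ̂_MAP = 0.392

Prior: Beta(6.3, 12).
Data: 5 successes in 10 trials (from the sequence). The binomial likelihood contributes θ^5(1−θ)^5, so the posterior is Beta(6.3+5, 12+5) = Beta(11.3, 17).
For Beta(a, b) with a, b > 1 the mode is (a−1)/(a+b−2) = 10.3/26.3 ≈ 0.392.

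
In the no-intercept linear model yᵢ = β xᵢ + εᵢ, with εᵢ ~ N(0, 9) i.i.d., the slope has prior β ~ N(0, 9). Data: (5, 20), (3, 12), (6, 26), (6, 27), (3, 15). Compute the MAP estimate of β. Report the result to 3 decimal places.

log p(β | y) = −Σ(yᵢ − βxᵢ)²/(2·9) − β²/(2·9) + const.
Setting the derivative to zero: Σxᵢ(yᵢ − βxᵢ)/9 − β/9 = 0, so β = Σxᵢyᵢ / (Σxᵢ² + σ²/τ²).
Σxᵢyᵢ = 5·20 + 3·12 + 6·26 + 6·27 + 3·15 = 499; Σxᵢ² = 115; σ²/τ² = 1.
β̂_MAP = 499 / (115 + 1) = 499/116 ≈ 4.302.

β̂_MAP = 4.302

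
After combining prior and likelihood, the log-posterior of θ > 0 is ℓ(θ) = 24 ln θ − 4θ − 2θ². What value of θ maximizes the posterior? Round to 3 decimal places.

θ̂_MAP = 2.000

ℓ'(θ) = 24/θ − 4 − 4θ. Setting this to zero and multiplying by θ: 4θ² + 4θ − 24 = 0.
θ = (−4 + √(4² + 4·4·24)) / (2·4) = (−4 + √400) / 8 = (−4 + 20)/8 = 2.
ℓ''(θ) = −24/θ² − 4 < 0, confirming a maximum.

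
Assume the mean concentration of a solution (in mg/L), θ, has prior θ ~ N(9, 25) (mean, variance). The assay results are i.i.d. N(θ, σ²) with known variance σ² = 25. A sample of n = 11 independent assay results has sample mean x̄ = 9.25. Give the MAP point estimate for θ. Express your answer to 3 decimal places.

θ̂_MAP = 9.229

n = 11, x̄ = 9.25.
For a Normal prior and Normal likelihood with known variance, the posterior is Normal; its mode equals its mean, the precision-weighted average.
Prior precision 1/σ₀² = 1/25 = 0.04; data precision n/σ² = 11/25 = 0.44.
θ̂ = (0.04·9 + 0.44·9.25) / (0.04 + 0.44) = 4.43/0.48 = 443/48 ≈ 9.229.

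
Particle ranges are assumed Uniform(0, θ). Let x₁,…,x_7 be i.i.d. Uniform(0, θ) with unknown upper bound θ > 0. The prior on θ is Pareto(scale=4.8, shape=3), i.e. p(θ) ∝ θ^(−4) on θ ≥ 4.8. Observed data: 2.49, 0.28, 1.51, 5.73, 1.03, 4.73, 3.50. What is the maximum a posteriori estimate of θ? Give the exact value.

The Uniform(0, θ) likelihood is θ^(−n) for θ ≥ max(xᵢ), zero otherwise. Here max(xᵢ) = 5.73.
Posterior ∝ θ^(−4) · θ^(−7) = θ^(−11) on θ ≥ max(4.8, 5.73) = 5.73.
This density is strictly decreasing in θ, so the posterior mode lies at the lower boundary of the support.

θ̂_MAP = 5.73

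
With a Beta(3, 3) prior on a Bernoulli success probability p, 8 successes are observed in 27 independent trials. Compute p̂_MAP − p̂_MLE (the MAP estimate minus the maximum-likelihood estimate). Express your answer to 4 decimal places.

Posterior is Beta(11, 22); MAP = (11−1)/(33−2) = 10/31 ≈ 0.32258.
MLE ignores the prior: p̂_MLE = k/n = 8/27 ≈ 0.29630.
Difference = 10/31 − 8/27 = 22/837 ≈ 0.0263.

MAP − MLE = 0.0263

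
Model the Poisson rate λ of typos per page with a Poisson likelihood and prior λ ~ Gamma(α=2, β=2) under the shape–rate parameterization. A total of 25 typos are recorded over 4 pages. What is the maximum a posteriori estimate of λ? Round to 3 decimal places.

Σxᵢ = 25, n = 4.
Posterior ∝ λe^(−2λ) · λ^25e^(−4λ) = λ^26e^(−6λ), i.e. Gamma(shape=27, rate=6).
The mode of a Gamma(a, b) with a ≥ 1 (shape–rate) is (a−1)/b = 26/6 ≈ 4.333.

λ̂_MAP = 4.333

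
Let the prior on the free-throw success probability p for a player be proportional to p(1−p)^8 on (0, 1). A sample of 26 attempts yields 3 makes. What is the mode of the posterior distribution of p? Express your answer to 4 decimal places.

The prior density ∝ p(1−p)^8 is the kernel of Beta(2, 9).
Data: 3 successes in 26 trials. The binomial likelihood contributes p^3(1−p)^23, so the posterior is Beta(2+3, 9+23) = Beta(5, 32).
For Beta(a, b) with a, b > 1 the mode is (a−1)/(a+b−2) = 4/35 ≈ 0.1143.

p̂_MAP = 0.1143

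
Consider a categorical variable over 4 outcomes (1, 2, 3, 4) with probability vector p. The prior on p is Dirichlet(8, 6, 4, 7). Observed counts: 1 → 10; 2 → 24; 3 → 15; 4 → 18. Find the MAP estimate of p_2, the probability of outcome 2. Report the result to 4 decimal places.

The posterior is Dirichlet(αᵢ + nᵢ) = Dirichlet(18, 30, 19, 25).
For a Dirichlet(a₁,…,a_K) with all aᵢ > 1, the mode has j-th component (aⱼ − 1)/(Σaᵢ − K).
Here Σaᵢ = 92 and K = 4, so p_2 = (30 − 1)/(92 − 4) = 29/88 ≈ 0.3295.

MAP estimate: 0.3295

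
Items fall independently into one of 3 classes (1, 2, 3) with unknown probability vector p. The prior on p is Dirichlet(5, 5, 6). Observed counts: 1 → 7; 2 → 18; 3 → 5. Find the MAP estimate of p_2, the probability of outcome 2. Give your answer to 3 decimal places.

MAP estimate: 0.512

The posterior is Dirichlet(αᵢ + nᵢ) = Dirichlet(12, 23, 11).
For a Dirichlet(a₁,…,a_K) with all aᵢ > 1, the mode has j-th component (aⱼ − 1)/(Σaᵢ − K).
Here Σaᵢ = 46 and K = 3, so p_2 = (23 − 1)/(46 − 3) = 22/43 ≈ 0.512.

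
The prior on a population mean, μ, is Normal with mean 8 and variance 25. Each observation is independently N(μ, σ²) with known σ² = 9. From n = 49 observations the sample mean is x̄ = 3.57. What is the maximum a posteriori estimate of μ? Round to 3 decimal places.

n = 49, x̄ = 3.57.
For a Normal prior and Normal likelihood with known variance, the posterior is Normal; its mode equals its mean, the precision-weighted average.
Prior precision 1/σ₀² = 1/25 = 0.04; data precision n/σ² = 49/9.
μ̂ = (0.04·8 + (49/9)·3.57) / (0.04 + 49/9) = (5927/300)/(1234/225) = 17781/4936 ≈ 3.602.

μ̂_MAP = 3.602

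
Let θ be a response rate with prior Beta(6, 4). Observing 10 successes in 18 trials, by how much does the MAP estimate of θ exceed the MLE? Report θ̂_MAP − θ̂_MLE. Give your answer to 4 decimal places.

Posterior is Beta(16, 12); MAP = (16−1)/(28−2) = 15/26 ≈ 0.57692.
MLE ignores the prior: θ̂_MLE = k/n = 10/18 ≈ 0.55556.
Difference = 15/26 − 10/18 = 5/234 ≈ 0.0214.

MAP − MLE = 0.0214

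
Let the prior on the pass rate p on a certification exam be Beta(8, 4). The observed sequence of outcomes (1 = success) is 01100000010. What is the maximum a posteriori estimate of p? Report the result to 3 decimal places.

Prior: Beta(8, 4).
Data: 3 successes in 11 trials (from the sequence). The binomial likelihood contributes p^3(1−p)^8, so the posterior is Beta(8+3, 4+8) = Beta(11, 12).
For Beta(a, b) with a, b > 1 the mode is (a−1)/(a+b−2) = 10/21 ≈ 0.476.

p̂_MAP = 0.476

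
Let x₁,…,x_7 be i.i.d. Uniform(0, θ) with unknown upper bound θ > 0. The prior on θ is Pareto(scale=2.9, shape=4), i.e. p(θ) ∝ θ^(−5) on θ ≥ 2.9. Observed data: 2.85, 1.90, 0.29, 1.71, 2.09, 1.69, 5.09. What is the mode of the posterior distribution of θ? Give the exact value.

θ̂_MAP = 5.09

The Uniform(0, θ) likelihood is θ^(−n) for θ ≥ max(xᵢ), zero otherwise. Here max(xᵢ) = 5.09.
Posterior ∝ θ^(−5) · θ^(−7) = θ^(−12) on θ ≥ max(2.9, 5.09) = 5.09.
This density is strictly decreasing in θ, so the posterior mode lies at the lower boundary of the support.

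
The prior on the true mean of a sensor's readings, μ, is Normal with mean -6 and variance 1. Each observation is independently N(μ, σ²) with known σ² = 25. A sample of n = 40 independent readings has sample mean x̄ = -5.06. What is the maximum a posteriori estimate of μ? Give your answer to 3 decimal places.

n = 40, x̄ = -5.06.
For a Normal prior and Normal likelihood with known variance, the posterior is Normal; its mode equals its mean, the precision-weighted average.
Prior precision 1/σ₀² = 1/1 = 1; data precision n/σ² = 40/25 = 1.6.
μ̂ = (1·(-6) + 1.6·(-5.06)) / (1 + 1.6) = (-14.096)/2.6 = -1762/325 ≈ -5.422.

μ̂_MAP = -5.422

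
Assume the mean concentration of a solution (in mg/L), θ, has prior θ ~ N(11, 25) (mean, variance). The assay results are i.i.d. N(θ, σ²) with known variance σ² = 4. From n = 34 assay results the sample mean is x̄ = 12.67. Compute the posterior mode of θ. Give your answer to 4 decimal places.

n = 34, x̄ = 12.67.
For a Normal prior and Normal likelihood with known variance, the posterior is Normal; its mode equals its mean, the precision-weighted average.
Prior precision 1/σ₀² = 1/25 = 0.04; data precision n/σ² = 34/4 = 8.5.
θ̂ = (0.04·11 + 8.5·12.67) / (0.04 + 8.5) = 108.135/8.54 = 21627/1708 ≈ 12.6622.

θ̂_MAP = 12.6622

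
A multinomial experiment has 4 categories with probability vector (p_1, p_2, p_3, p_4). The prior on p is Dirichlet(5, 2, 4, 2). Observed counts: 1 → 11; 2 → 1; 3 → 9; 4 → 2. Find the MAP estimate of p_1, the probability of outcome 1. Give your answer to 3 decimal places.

The posterior is Dirichlet(αᵢ + nᵢ) = Dirichlet(16, 3, 13, 4).
For a Dirichlet(a₁,…,a_K) with all aᵢ > 1, the mode has j-th component (aⱼ − 1)/(Σaᵢ − K).
Here Σaᵢ = 36 and K = 4, so p_1 = (16 − 1)/(36 − 4) = 15/32 ≈ 0.469.

MAP estimate: 0.469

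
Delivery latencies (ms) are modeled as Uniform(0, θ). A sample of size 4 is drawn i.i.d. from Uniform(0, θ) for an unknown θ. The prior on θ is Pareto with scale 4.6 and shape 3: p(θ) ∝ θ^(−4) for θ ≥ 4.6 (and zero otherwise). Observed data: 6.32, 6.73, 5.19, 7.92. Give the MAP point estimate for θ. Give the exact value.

θ̂_MAP = 7.92

The Uniform(0, θ) likelihood is θ^(−n) for θ ≥ max(xᵢ), zero otherwise. Here max(xᵢ) = 7.92.
Posterior ∝ θ^(−4) · θ^(−4) = θ^(−8) on θ ≥ max(4.6, 7.92) = 7.92.
This density is strictly decreasing in θ, so the posterior mode lies at the lower boundary of the support.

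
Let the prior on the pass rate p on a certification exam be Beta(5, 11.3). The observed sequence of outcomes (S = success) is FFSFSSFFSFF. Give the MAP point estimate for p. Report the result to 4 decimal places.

Prior: Beta(5, 11.3).
Data: 4 successes in 11 trials (from the sequence). The binomial likelihood contributes p^4(1−p)^7, so the posterior is Beta(5+4, 11.3+7) = Beta(9, 18.3).
For Beta(a, b) with a, b > 1 the mode is (a−1)/(a+b−2) = 8/25.3 ≈ 0.3162.

p̂_MAP = 0.3162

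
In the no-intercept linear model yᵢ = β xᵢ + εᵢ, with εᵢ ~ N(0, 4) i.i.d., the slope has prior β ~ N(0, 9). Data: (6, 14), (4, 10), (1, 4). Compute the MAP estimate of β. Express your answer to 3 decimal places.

log p(β | y) = −Σ(yᵢ − βxᵢ)²/(2·4) − β²/(2·9) + const.
Setting the derivative to zero: Σxᵢ(yᵢ − βxᵢ)/4 − β/9 = 0, so β = Σxᵢyᵢ / (Σxᵢ² + σ²/τ²).
Σxᵢyᵢ = 6·14 + 4·10 + 1·4 = 128; Σxᵢ² = 53; σ²/τ² = 4/9.
β̂_MAP = 128 / (53 + 4/9) = 128/(481/9) = 1152/481 ≈ 2.395.

β̂_MAP = 2.395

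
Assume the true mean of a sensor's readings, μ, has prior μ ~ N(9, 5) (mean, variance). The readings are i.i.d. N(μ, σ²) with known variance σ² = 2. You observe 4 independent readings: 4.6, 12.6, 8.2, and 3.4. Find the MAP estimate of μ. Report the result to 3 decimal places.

μ̂_MAP = 7.364

n = 4; x̄ = (4.6 + 12.6 + 8.2 + 3.4)/4 = 28.8/4 = 7.2.
For a Normal prior and Normal likelihood with known variance, the posterior is Normal; its mode equals its mean, the precision-weighted average.
Prior precision 1/σ₀² = 1/5 = 0.2; data precision n/σ² = 4/2 = 2.
μ̂ = (0.2·9 + 2·7.2) / (0.2 + 2) = 16.2/2.2 = 81/11 ≈ 7.364.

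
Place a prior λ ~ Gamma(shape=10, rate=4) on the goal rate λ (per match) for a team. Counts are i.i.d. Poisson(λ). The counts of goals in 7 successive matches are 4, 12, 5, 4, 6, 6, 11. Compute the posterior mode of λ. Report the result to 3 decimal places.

Σxᵢ = 4+12+5+4+6+6+11 = 48, with n = 7.
Posterior ∝ λ^9e^(−4λ) · λ^48e^(−7λ) = λ^57e^(−11λ), i.e. Gamma(shape=58, rate=11).
The mode of a Gamma(a, b) with a ≥ 1 (shape–rate) is (a−1)/b = 57/11 ≈ 5.182.

λ̂_MAP = 5.182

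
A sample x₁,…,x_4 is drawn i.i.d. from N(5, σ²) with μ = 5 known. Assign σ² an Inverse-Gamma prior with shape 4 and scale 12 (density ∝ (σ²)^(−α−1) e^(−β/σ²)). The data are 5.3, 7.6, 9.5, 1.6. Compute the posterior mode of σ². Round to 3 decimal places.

σ̂²_MAP = 4.476

Sum of squared deviations about the known mean: SS = (5.3−5)² + (7.6−5)² + (9.5−5)² + (1.6−5)² = 38.66.
The Normal likelihood contributes (σ²)^(−n/2) exp(−SS/(2σ²)), so the posterior is Inverse-Gamma(α + n/2, β + SS/2) = Inverse-Gamma(6, 31.33).
The mode of Inverse-Gamma(a, b) is b/(a+1) = 31.33/7 ≈ 4.476.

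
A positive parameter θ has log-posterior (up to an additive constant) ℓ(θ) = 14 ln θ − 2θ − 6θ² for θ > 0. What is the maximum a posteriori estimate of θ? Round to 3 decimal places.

ℓ'(θ) = 14/θ − 2 − 12θ. Setting this to zero and multiplying by θ: 12θ² + 2θ − 14 = 0.
θ = (−2 + √(2² + 4·12·14)) / (2·12) = (−2 + √676) / 24 = (−2 + 26)/24 = 1.
ℓ''(θ) = −14/θ² − 12 < 0, confirming a maximum.

θ̂_MAP = 1.000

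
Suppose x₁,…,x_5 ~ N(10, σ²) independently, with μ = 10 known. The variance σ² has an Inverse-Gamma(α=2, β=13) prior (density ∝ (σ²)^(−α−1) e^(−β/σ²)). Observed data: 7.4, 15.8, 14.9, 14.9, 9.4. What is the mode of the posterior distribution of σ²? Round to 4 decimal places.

σ̂²_MAP = 10.4345

Sum of squared deviations about the known mean: SS = (7.4−10)² + (15.8−10)² + (14.9−10)² + (14.9−10)² + (9.4−10)² = 88.78.
The Normal likelihood contributes (σ²)^(−n/2) exp(−SS/(2σ²)), so the posterior is Inverse-Gamma(α + n/2, β + SS/2) = Inverse-Gamma(4.5, 57.39).
The mode of Inverse-Gamma(a, b) is b/(a+1) = 57.39/5.5 ≈ 10.4345.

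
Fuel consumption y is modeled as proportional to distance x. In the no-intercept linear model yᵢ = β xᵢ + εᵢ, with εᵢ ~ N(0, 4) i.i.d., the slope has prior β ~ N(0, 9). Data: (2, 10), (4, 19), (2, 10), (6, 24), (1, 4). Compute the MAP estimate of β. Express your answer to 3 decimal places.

β̂_MAP = 4.297

log p(β | y) = −Σ(yᵢ − βxᵢ)²/(2·4) − β²/(2·9) + const.
Setting the derivative to zero: Σxᵢ(yᵢ − βxᵢ)/4 − β/9 = 0, so β = Σxᵢyᵢ / (Σxᵢ² + σ²/τ²).
Σxᵢyᵢ = 2·10 + 4·19 + 2·10 + 6·24 + 1·4 = 264; Σxᵢ² = 61; σ²/τ² = 4/9.
β̂_MAP = 264 / (61 + 4/9) = 264/(553/9) = 2376/553 ≈ 4.297.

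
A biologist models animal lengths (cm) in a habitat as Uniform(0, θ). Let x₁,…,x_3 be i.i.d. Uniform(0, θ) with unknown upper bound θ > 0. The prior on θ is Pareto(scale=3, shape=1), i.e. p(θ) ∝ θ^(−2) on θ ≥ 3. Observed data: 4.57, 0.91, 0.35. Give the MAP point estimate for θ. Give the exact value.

The Uniform(0, θ) likelihood is θ^(−n) for θ ≥ max(xᵢ), zero otherwise. Here max(xᵢ) = 4.57.
Posterior ∝ θ^(−2) · θ^(−3) = θ^(−5) on θ ≥ max(3, 4.57) = 4.57.
This density is strictly decreasing in θ, so the posterior mode lies at the lower boundary of the support.

θ̂_MAP = 4.57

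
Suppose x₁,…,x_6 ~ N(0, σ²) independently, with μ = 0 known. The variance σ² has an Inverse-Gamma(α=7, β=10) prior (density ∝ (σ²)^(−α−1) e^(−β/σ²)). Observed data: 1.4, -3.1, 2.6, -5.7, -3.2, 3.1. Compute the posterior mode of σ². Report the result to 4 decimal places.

Sum of squared deviations about the known mean: SS = (1.4−0)² + (-3.1−0)² + (2.6−0)² + (-5.7−0)² + (-3.2−0)² + (3.1−0)² = 70.67.
The Normal likelihood contributes (σ²)^(−n/2) exp(−SS/(2σ²)), so the posterior is Inverse-Gamma(α + n/2, β + SS/2) = Inverse-Gamma(10, 45.335).
The mode of Inverse-Gamma(a, b) is b/(a+1) = 45.335/11 ≈ 4.1214.

σ̂²_MAP = 4.1214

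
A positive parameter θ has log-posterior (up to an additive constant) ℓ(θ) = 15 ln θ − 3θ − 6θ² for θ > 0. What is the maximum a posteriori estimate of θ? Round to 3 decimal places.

ℓ'(θ) = 15/θ − 3 − 12θ. Setting this to zero and multiplying by θ: 12θ² + 3θ − 15 = 0.
θ = (−3 + √(3² + 4·12·15)) / (2·12) = (−3 + √729) / 24 = (−3 + 27)/24 = 1.
ℓ''(θ) = −15/θ² − 12 < 0, confirming a maximum.

θ̂_MAP = 1.000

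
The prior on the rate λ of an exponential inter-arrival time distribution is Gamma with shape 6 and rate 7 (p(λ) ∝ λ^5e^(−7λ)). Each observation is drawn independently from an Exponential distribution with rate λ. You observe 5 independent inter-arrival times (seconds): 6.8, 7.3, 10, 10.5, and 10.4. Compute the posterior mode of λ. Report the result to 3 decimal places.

The Exponential(rate=λ) likelihood is ∝ λ^n e^(−λΣtᵢ). Here n = 5 and Σtᵢ = 6.8 + 7.3 + 10 + 10.5 + 10.4 = 45.
Posterior ∝ λ^5e^(−7λ) · λ^5e^(−45λ) = λ^10e^(−52λ), i.e. Gamma(11, 52).
Mode = (a−1)/b = 10/52 ≈ 0.192.

λ̂_MAP = 0.192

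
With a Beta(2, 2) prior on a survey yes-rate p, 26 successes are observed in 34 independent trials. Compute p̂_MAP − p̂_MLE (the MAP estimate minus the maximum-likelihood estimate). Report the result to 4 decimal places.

MAP − MLE = -0.0147

Posterior is Beta(28, 10); MAP = (28−1)/(38−2) = 27/36 ≈ 0.75000.
MLE ignores the prior: p̂_MLE = k/n = 26/34 ≈ 0.76471.
Difference = 27/36 − 26/34 = -1/68 ≈ -0.0147.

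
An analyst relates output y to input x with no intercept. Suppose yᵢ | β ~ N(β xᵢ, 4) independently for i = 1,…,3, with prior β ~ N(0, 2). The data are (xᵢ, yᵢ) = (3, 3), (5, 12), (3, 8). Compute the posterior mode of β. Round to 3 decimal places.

log p(β | y) = −Σ(yᵢ − βxᵢ)²/(2·4) − β²/(2·2) + const.
Setting the derivative to zero: Σxᵢ(yᵢ − βxᵢ)/4 − β/2 = 0, so β = Σxᵢyᵢ / (Σxᵢ² + σ²/τ²).
Σxᵢyᵢ = 3·3 + 5·12 + 3·8 = 93; Σxᵢ² = 43; σ²/τ² = 2.
β̂_MAP = 93 / (43 + 2) = 93/45 ≈ 2.067.

β̂_MAP = 2.067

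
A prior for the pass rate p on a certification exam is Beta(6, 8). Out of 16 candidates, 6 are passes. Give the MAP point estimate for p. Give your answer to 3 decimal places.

Prior: Beta(6, 8).
Data: 6 successes in 16 trials. The binomial likelihood contributes p^6(1−p)^10, so the posterior is Beta(6+6, 8+10) = Beta(12, 18).
For Beta(a, b) with a, b > 1 the mode is (a−1)/(a+b−2) = 11/28 ≈ 0.393.

p̂_MAP = 0.393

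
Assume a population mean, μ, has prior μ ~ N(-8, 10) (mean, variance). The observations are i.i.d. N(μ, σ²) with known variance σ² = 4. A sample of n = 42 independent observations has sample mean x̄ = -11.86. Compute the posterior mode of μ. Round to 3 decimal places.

n = 42, x̄ = -11.86.
For a Normal prior and Normal likelihood with known variance, the posterior is Normal; its mode equals its mean, the precision-weighted average.
Prior precision 1/σ₀² = 1/10 = 0.1; data precision n/σ² = 42/4 = 10.5.
μ̂ = (0.1·(-8) + 10.5·(-11.86)) / (0.1 + 10.5) = (-125.33)/10.6 = -12533/1060 ≈ -11.824.

μ̂_MAP = -11.824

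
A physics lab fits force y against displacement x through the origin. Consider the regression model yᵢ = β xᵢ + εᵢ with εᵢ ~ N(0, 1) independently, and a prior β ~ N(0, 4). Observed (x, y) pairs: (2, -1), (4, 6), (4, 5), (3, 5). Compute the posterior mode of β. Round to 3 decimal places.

log p(β | y) = −Σ(yᵢ − βxᵢ)²/(2·1) − β²/(2·4) + const.
Setting the derivative to zero: Σxᵢ(yᵢ − βxᵢ)/1 − β/4 = 0, so β = Σxᵢyᵢ / (Σxᵢ² + σ²/τ²).
Σxᵢyᵢ = 2·(-1) + 4·6 + 4·5 + 3·5 = 57; Σxᵢ² = 45; σ²/τ² = 0.25.
β̂_MAP = 57 / (45 + 0.25) = 57/45.25 ≈ 1.260.

β̂_MAP = 1.260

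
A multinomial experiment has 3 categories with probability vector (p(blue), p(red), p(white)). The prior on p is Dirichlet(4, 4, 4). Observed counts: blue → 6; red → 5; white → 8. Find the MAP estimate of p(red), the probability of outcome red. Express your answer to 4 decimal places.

MAP estimate of p(red) = 0.2857

The posterior is Dirichlet(αᵢ + nᵢ) = Dirichlet(10, 9, 12).
For a Dirichlet(a₁,…,a_K) with all aᵢ > 1, the mode has j-th component (aⱼ − 1)/(Σaᵢ − K).
Here Σaᵢ = 31 and K = 3, so p(red) = (9 − 1)/(31 − 3) = 8/28 ≈ 0.2857.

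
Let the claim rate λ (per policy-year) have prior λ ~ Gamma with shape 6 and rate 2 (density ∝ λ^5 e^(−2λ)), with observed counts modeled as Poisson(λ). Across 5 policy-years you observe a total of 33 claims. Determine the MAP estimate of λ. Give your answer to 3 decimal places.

λ̂_MAP = 5.429

Σxᵢ = 33, n = 5.
Posterior ∝ λ^5e^(−2λ) · λ^33e^(−5λ) = λ^38e^(−7λ), i.e. Gamma(shape=39, rate=7).
The mode of a Gamma(a, b) with a ≥ 1 (shape–rate) is (a−1)/b = 38/7 ≈ 5.429.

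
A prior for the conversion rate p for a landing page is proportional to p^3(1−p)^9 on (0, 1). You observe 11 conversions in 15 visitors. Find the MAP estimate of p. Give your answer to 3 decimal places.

p̂_MAP = 0.519

The prior density ∝ p^3(1−p)^9 is the kernel of Beta(4, 10).
Data: 11 successes in 15 trials. The binomial likelihood contributes p^11(1−p)^4, so the posterior is Beta(4+11, 10+4) = Beta(15, 14).
For Beta(a, b) with a, b > 1 the mode is (a−1)/(a+b−2) = 14/27 ≈ 0.519.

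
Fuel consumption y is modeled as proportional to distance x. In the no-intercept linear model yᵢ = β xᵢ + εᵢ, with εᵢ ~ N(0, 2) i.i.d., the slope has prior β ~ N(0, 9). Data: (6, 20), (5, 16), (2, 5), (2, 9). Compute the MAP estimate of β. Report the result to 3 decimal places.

β̂_MAP = 3.294

log p(β | y) = −Σ(yᵢ − βxᵢ)²/(2·2) − β²/(2·9) + const.
Setting the derivative to zero: Σxᵢ(yᵢ − βxᵢ)/2 − β/9 = 0, so β = Σxᵢyᵢ / (Σxᵢ² + σ²/τ²).
Σxᵢyᵢ = 6·20 + 5·16 + 2·5 + 2·9 = 228; Σxᵢ² = 69; σ²/τ² = 2/9.
β̂_MAP = 228 / (69 + 2/9) = 228/(623/9) = 2052/623 ≈ 3.294.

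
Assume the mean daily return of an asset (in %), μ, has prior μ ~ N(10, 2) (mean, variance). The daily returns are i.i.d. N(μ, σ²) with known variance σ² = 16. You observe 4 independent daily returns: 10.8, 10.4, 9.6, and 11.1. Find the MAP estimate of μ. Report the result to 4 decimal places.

n = 4; x̄ = (10.8 + 10.4 + 9.6 + 11.1)/4 = 41.9/4 = 10.475.
For a Normal prior and Normal likelihood with known variance, the posterior is Normal; its mode equals its mean, the precision-weighted average.
Prior precision 1/σ₀² = 1/2 = 0.5; data precision n/σ² = 4/16 = 0.25.
μ̂ = (0.5·10 + 0.25·10.475) / (0.5 + 0.25) = 7.61875/0.75 = 1219/120 ≈ 10.1583.

μ̂_MAP = 10.1583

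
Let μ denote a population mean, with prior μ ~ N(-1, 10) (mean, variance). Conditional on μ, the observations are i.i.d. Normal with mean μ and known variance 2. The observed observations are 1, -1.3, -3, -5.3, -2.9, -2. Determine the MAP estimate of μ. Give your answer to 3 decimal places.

μ̂_MAP = -2.210

n = 6; x̄ = (1 + (-1.3) + (-3) + (-5.3) + (-2.9) + (-2))/6 = -13.5/6 = -2.25.
For a Normal prior and Normal likelihood with known variance, the posterior is Normal; its mode equals its mean, the precision-weighted average.
Prior precision 1/σ₀² = 1/10 = 0.1; data precision n/σ² = 6/2 = 3.
μ̂ = (0.1·(-1) + 3·(-2.25)) / (0.1 + 3) = (-6.85)/3.1 = -137/62 ≈ -2.210.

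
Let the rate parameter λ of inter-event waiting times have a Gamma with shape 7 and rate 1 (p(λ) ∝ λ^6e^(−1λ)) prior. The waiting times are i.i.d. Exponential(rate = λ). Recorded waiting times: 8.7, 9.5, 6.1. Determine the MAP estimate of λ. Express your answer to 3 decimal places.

The Exponential(rate=λ) likelihood is ∝ λ^n e^(−λΣtᵢ). Here n = 3 and Σtᵢ = 8.7 + 9.5 + 6.1 = 24.3.
Posterior ∝ λ^6e^(−1λ) · λ^3e^(−24.3λ) = λ^9e^(−25.3λ), i.e. Gamma(10, 25.3).
Mode = (a−1)/b = 9/25.3 ≈ 0.356.

λ̂_MAP = 0.356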